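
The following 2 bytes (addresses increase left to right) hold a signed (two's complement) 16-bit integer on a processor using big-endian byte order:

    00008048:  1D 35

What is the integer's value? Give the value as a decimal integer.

Big-endian stores the most-significant byte at the lowest address.
The bytes are already most-significant first: 0x1D35.
0x1D35 = 7477.

7477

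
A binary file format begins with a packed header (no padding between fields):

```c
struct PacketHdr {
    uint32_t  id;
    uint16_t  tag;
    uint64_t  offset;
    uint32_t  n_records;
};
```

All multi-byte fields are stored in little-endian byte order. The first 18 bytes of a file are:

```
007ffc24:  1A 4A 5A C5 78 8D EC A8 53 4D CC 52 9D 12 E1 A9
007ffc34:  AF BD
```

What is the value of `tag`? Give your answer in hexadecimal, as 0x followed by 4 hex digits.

`tag` follows `id` (4 bytes), so it starts at byte offset 4 and occupies 2 bytes.
Bytes at offsets 4..5: 78 8D.
Little-endian stores the least-significant byte at the lowest address.
Reassemble most-significant byte first: 8D 78 → 0x8D78.

0x8D78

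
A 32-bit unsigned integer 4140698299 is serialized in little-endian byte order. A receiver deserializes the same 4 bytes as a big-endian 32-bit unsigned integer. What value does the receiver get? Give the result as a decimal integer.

4140698299 in 32-bit hexadecimal is 0xF6CE0ABB.
Stored little-endian, the bytes at ascending addresses are BB 0A CE F6.
Read back as big-endian, the last byte is least significant, giving 0xBB0ACEF6.
0xBB0ACEF6 = 3138047734.

3138047734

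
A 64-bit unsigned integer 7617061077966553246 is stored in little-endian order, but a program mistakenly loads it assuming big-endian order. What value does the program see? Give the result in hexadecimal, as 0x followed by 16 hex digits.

0x9E80A688B13CB569

7617061077966553246 in 64-bit hexadecimal is 0x69B53CB188A6809E.
Stored little-endian, the bytes at ascending addresses are 9E 80 A6 88 B1 3C B5 69.
Read back as big-endian, the last byte is least significant, giving 0x9E80A688B13CB569.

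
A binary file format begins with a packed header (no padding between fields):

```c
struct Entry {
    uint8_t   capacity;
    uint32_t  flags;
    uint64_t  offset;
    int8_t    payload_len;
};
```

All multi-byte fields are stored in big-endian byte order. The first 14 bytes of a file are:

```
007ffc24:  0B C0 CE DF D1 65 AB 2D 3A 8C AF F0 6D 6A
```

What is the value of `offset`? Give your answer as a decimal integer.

7325998948339937389

`offset` follows `capacity` (1 B), `flags` (4 B), so it starts at offset 1 + 4 = 5 and occupies 8 bytes.
Bytes at offsets 5..12: 65 AB 2D 3A 8C AF F0 6D.
Big-endian: lowest address holds the most-significant byte.
The bytes are already most-significant first: 0x65AB2D3A8CAFF06D.
0x65AB2D3A8CAFF06D = 7325998948339937389.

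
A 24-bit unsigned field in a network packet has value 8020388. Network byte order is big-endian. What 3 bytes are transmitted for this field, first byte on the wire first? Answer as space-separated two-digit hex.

8020388 in hexadecimal, padded to 24 bits, is 0x7A61A4.
Split into bytes (most-significant first): 7A 61 A4.
In big-endian order the high byte comes first in memory.
So the memory order matches the most-significant-first order: 7A 61 A4.

7A 61 A4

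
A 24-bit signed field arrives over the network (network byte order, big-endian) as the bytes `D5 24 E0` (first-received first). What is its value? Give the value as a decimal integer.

-2808608

Big-endian stores the most-significant byte at the lowest address.
The bytes are already most-significant first: 0xD524E0.
Top bit is set, so as a signed 24-bit value this is 0xD524E0 − 2^24 = -2808608.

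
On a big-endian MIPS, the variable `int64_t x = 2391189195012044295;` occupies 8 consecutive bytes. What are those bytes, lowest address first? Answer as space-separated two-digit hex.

21 2F 35 E7 5F 71 F6 07

2391189195012044295 in hexadecimal, padded to 64 bits, is 0x212F35E75F71F607.
Split into bytes (most-significant first): 21 2F 35 E7 5F 71 F6 07.
Big-endian: lowest address holds the most-significant byte.
So the memory order matches the most-significant-first order: 21 2F 35 E7 5F 71 F6 07.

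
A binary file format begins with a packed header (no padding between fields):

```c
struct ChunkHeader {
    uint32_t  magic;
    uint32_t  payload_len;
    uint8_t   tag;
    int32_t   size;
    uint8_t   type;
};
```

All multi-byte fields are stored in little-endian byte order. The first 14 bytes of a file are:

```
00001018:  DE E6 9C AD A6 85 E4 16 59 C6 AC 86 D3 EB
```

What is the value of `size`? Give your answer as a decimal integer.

-746148666

`size` follows `magic` (4 B), `payload_len` (4 B), `tag` (1 B), so it starts at offset 4 + 4 + 1 = 9 and occupies 4 bytes.
Bytes at offsets 9..12: C6 AC 86 D3.
Little-endian: lowest address holds the least-significant byte.
Reassemble most-significant byte first: D3 86 AC C6 → 0xD386ACC6.
Top bit is set, so as a signed 32-bit value this is 0xD386ACC6 − 2^32 = -746148666.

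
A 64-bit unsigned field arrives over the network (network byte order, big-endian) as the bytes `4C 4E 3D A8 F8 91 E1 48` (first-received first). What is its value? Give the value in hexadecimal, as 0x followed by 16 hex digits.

0x4C4E3DA8F891E148

Big-endian stores the most-significant byte at the lowest address.
The bytes are already most-significant first: 0x4C4E3DA8F891E148.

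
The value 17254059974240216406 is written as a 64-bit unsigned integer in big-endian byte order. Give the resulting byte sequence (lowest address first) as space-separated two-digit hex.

EF 72 BC 21 71 DF A5 56

17254059974240216406 in hexadecimal, padded to 64 bits, is 0xEF72BC2171DFA556.
Split into bytes (most-significant first): EF 72 BC 21 71 DF A5 56.
In big-endian order the high byte comes first in memory.
So the memory order matches the most-significant-first order: EF 72 BC 21 71 DF A5 56.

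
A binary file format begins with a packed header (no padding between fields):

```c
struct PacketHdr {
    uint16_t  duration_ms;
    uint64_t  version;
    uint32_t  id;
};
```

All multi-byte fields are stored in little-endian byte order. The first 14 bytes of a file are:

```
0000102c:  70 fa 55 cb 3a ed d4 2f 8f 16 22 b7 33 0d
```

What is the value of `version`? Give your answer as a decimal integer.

1625570582063663957

`version` follows `duration_ms` (2 bytes), so it starts at byte offset 2 and occupies 8 bytes.
Bytes at offsets 2..9: 55 CB 3A ED D4 2F 8F 16.
Little-endian stores the least-significant byte at the lowest address.
Reassemble most-significant byte first: 16 8F 2F D4 ED 3A CB 55 → 0x168F2FD4ED3ACB55.
0x168F2FD4ED3ACB55 = 1625570582063663957.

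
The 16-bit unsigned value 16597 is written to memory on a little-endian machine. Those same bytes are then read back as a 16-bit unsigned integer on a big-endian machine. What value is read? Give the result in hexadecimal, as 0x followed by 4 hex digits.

16597 in 16-bit hexadecimal is 0x40D5.
Stored little-endian, the bytes at ascending addresses are D5 40.
Read back as big-endian, the last byte is least significant, giving 0xD540.

0xD540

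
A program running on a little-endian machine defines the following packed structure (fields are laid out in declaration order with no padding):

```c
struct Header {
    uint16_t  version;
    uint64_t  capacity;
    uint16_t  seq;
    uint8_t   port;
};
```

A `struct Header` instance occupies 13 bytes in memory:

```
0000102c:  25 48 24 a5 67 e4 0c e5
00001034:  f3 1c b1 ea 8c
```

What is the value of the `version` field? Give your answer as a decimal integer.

`version` is the first field, at byte offset 0, occupying 2 bytes.
Bytes at offsets 0..1: 25 48.
In little-endian order the low byte comes first in memory.
Reassemble most-significant byte first: 48 25 → 0x4825.
0x4825 = 18469.

18469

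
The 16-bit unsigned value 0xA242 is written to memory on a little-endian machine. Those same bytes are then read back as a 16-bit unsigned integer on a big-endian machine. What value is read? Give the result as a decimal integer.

Stored little-endian, the bytes at ascending addresses are 42 A2.
Read back as big-endian, the last byte is least significant, giving 0x42A2.
0x42A2 = 17058.

17058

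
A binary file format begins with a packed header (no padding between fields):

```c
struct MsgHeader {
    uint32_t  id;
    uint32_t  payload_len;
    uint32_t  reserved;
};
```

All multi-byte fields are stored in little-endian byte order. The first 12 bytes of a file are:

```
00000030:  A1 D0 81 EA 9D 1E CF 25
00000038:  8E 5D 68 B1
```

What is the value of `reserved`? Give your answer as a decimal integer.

2976406926

`reserved` follows `id` (4 B), `payload_len` (4 B), so it starts at offset 4 + 4 = 8 and occupies 4 bytes.
Bytes at offsets 8..11: 8E 5D 68 B1.
In little-endian order the low byte comes first in memory.
Reassemble most-significant byte first: B1 68 5D 8E → 0xB1685D8E.
0xB1685D8E = 2976406926.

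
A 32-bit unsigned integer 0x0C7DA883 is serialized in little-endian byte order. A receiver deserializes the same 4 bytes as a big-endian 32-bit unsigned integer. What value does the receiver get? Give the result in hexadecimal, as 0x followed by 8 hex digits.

Stored little-endian, the bytes at ascending addresses are 83 A8 7D 0C.
Read back as big-endian, the last byte is least significant, giving 0x83A87D0C.

0x83A87D0C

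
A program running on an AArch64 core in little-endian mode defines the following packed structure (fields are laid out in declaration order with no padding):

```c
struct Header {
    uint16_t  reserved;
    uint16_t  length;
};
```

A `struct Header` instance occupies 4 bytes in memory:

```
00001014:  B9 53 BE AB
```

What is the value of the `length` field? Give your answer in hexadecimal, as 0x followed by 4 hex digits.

0xABBE

`length` follows `reserved` (2 bytes), so it starts at byte offset 2 and occupies 2 bytes.
Bytes at offsets 2..3: BE AB.
Little-endian stores the least-significant byte at the lowest address.
Reassemble most-significant byte first: AB BE → 0xABBE.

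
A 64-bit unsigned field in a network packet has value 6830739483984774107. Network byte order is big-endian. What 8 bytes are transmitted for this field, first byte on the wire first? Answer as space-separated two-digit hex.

6830739483984774107 in hexadecimal, padded to 64 bits, is 0x5ECBA95EB025C3DB.
Split into bytes (most-significant first): 5E CB A9 5E B0 25 C3 DB.
Big-endian stores the most-significant byte at the lowest address.
So the memory order matches the most-significant-first order: 5E CB A9 5E B0 25 C3 DB.

5E CB A9 5E B0 25 C3 DB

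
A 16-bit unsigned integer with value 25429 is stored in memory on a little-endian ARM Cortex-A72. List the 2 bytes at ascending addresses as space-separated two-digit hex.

25429 in hexadecimal, padded to 16 bits, is 0x6355.
Split into bytes (most-significant first): 63 55.
In little-endian order the low byte comes first in memory.
So at ascending addresses the bytes are 55 63.

55 63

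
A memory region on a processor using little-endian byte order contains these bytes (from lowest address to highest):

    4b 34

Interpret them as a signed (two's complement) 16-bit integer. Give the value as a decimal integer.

Little-endian: lowest address holds the least-significant byte.
Reassemble most-significant byte first: 34 4B → 0x344B.
0x344B = 13387.

13387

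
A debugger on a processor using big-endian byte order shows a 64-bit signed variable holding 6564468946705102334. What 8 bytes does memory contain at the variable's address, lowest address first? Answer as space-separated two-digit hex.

6564468946705102334 in hexadecimal, padded to 64 bits, is 0x5B19ADBA1B70B5FE.
Split into bytes (most-significant first): 5B 19 AD BA 1B 70 B5 FE.
In big-endian order the high byte comes first in memory.
So the memory order matches the most-significant-first order: 5B 19 AD BA 1B 70 B5 FE.

5B 19 AD BA 1B 70 B5 FE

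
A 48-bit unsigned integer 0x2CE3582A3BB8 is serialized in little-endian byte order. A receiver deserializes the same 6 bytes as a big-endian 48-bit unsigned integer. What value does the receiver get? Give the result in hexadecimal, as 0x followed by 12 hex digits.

0xB83B2A58E32C

Stored little-endian, the bytes at ascending addresses are B8 3B 2A 58 E3 2C.
Read back as big-endian, the last byte is least significant, giving 0xB83B2A58E32C.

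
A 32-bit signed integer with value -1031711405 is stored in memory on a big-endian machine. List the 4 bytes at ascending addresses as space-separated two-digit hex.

Two's complement of -1031711405 in 32 bits: 1031711405 = 0x3D7EAAAD; invert → 0xC2815552; add 1 → 0xC2815553.
Split into bytes (most-significant first): C2 81 55 53.
In big-endian order the high byte comes first in memory.
So the memory order matches the most-significant-first order: C2 81 55 53.

C2 81 55 53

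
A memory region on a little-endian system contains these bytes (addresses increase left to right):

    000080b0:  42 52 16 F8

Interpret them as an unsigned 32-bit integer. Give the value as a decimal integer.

In little-endian order the low byte comes first in memory.
Reassemble most-significant byte first: F8 16 52 42 → 0xF8165242.
0xF8165242 = 4162212418.

4162212418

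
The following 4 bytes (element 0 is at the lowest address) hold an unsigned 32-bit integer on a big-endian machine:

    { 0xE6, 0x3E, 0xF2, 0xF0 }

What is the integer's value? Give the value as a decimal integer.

3862885104

Big-endian: lowest address holds the most-significant byte.
The bytes are already most-significant first: 0xE63EF2F0.
0xE63EF2F0 = 3862885104.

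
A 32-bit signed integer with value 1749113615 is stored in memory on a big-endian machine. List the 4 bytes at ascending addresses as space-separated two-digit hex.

1749113615 in hexadecimal, padded to 32 bits, is 0x68415B0F.
Split into bytes (most-significant first): 68 41 5B 0F.
Big-endian: lowest address holds the most-significant byte.
So the memory order matches the most-significant-first order: 68 41 5B 0F.

68 41 5B 0F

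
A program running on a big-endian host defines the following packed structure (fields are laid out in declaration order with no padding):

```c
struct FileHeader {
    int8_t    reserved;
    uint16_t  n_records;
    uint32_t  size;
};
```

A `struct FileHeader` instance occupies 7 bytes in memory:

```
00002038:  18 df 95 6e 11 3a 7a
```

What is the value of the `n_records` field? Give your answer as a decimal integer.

`n_records` follows `reserved` (1 byte), so it starts at byte offset 1 and occupies 2 bytes.
Bytes at offsets 1..2: DF 95.
Big-endian stores the most-significant byte at the lowest address.
The bytes are already most-significant first: 0xDF95.
0xDF95 = 57237.

57237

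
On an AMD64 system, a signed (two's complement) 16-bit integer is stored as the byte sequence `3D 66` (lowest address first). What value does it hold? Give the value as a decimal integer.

26173

Little-endian stores the least-significant byte at the lowest address.
Reassemble most-significant byte first: 66 3D → 0x663D.
0x663D = 26173.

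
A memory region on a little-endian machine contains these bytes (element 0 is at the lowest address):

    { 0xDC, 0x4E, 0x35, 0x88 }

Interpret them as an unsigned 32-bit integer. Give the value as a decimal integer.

2285194972

In little-endian order the low byte comes first in memory.
Reassemble most-significant byte first: 88 35 4E DC → 0x88354EDC.
0x88354EDC = 2285194972.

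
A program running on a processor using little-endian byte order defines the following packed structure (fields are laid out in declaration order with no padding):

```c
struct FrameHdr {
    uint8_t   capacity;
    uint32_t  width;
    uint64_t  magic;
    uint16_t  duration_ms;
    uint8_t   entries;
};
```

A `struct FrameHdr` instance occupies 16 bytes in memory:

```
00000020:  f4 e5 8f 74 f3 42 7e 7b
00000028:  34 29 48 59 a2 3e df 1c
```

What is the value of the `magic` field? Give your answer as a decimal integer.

`magic` follows `capacity` (1 B), `width` (4 B), so it starts at offset 1 + 4 = 5 and occupies 8 bytes.
Bytes at offsets 5..12: 42 7E 7B 34 29 48 59 A2.
In little-endian order the low byte comes first in memory.
Reassemble most-significant byte first: A2 59 48 29 34 7B 7E 42 → 0xA2594829347B7E42.
0xA2594829347B7E42 = 11698460848882941506.

11698460848882941506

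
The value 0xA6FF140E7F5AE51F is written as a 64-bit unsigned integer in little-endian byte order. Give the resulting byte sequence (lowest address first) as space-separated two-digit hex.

Split into bytes (most-significant first): A6 FF 14 0E 7F 5A E5 1F.
In little-endian order the low byte comes first in memory.
So at ascending addresses the bytes are 1F E5 5A 7F 0E 14 FF A6.

1F E5 5A 7F 0E 14 FF A6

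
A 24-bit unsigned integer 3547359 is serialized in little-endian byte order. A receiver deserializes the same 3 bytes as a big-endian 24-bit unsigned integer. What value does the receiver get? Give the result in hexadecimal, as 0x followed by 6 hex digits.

3547359 in 24-bit hexadecimal is 0x3620DF.
Stored little-endian, the bytes at ascending addresses are DF 20 36.
Read back as big-endian, the last byte is least significant, giving 0xDF2036.

0xDF2036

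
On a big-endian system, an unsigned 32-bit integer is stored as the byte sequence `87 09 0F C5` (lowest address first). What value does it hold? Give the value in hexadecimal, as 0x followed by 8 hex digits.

0x87090FC5

Big-endian: lowest address holds the most-significant byte.
The bytes are already most-significant first: 0x87090FC5.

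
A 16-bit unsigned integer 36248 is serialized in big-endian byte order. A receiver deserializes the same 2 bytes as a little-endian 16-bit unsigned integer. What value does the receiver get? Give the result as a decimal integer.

39053

36248 in 16-bit hexadecimal is 0x8D98.
Stored big-endian, the bytes at ascending addresses are 8D 98.
Read back as little-endian, the first byte is least significant, giving 0x988D.
0x988D = 39053.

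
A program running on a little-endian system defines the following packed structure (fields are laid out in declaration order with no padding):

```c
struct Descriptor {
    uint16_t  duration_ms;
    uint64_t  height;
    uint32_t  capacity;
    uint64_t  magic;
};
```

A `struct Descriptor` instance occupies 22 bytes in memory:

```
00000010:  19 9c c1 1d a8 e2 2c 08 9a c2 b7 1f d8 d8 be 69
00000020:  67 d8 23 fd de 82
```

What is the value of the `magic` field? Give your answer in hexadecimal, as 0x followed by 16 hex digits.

`magic` follows `duration_ms` (2 B), `height` (8 B), `capacity` (4 B), so it starts at offset 2 + 8 + 4 = 14 and occupies 8 bytes.
Bytes at offsets 14..21: BE 69 67 D8 23 FD DE 82.
Little-endian stores the least-significant byte at the lowest address.
Reassemble most-significant byte first: 82 DE FD 23 D8 67 69 BE → 0x82DEFD23D86769BE.

0x82DEFD23D86769BE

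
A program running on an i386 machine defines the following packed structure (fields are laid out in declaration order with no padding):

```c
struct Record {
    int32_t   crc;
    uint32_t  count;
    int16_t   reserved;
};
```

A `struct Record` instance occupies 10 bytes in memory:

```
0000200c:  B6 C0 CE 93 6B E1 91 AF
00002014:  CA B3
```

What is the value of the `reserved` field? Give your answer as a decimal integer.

`reserved` follows `crc` (4 B), `count` (4 B), so it starts at offset 4 + 4 = 8 and occupies 2 bytes.
Bytes at offsets 8..9: CA B3.
In little-endian order the low byte comes first in memory.
Reassemble most-significant byte first: B3 CA → 0xB3CA.
Top bit is set, so as a signed 16-bit value this is 0xB3CA − 2^16 = -19510.

-19510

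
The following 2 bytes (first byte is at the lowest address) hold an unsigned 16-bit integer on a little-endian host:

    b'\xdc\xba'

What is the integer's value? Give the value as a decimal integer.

Little-endian: lowest address holds the least-significant byte.
Reassemble most-significant byte first: BA DC → 0xBADC.
0xBADC = 47836.

47836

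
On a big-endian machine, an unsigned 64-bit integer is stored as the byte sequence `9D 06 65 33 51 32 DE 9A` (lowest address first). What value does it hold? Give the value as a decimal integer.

11314842384894975642

In big-endian order the high byte comes first in memory.
The bytes are already most-significant first: 0x9D0665335132DE9A.
0x9D0665335132DE9A = 11314842384894975642.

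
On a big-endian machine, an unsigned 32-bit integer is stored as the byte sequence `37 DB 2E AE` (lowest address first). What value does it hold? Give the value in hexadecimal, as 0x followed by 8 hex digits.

Big-endian: lowest address holds the most-significant byte.
The bytes are already most-significant first: 0x37DB2EAE.

0x37DB2EAE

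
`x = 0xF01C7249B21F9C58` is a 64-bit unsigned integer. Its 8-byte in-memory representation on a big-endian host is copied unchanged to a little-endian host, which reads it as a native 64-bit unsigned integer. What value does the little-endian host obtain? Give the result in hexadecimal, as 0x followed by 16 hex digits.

0x589C1FB249721CF0

Stored big-endian, the bytes at ascending addresses are F0 1C 72 49 B2 1F 9C 58.
Read back as little-endian, the first byte is least significant, giving 0x589C1FB249721CF0.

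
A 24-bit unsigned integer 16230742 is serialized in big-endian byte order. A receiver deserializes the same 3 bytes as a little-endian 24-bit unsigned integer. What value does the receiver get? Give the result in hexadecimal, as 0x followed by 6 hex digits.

0x56A9F7

16230742 in 24-bit hexadecimal is 0xF7A956.
Stored big-endian, the bytes at ascending addresses are F7 A9 56.
Read back as little-endian, the first byte is least significant, giving 0x56A9F7.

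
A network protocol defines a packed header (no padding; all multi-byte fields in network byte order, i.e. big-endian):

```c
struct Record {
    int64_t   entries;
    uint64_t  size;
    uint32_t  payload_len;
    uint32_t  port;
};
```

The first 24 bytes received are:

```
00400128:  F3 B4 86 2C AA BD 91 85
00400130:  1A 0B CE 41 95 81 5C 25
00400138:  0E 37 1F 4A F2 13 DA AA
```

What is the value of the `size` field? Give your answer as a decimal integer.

1876820450806422565

`size` follows `entries` (8 bytes), so it starts at byte offset 8 and occupies 8 bytes.
Bytes at offsets 8..15: 1A 0B CE 41 95 81 5C 25.
Big-endian: lowest address holds the most-significant byte.
The bytes are already most-significant first: 0x1A0BCE4195815C25.
0x1A0BCE4195815C25 = 1876820450806422565.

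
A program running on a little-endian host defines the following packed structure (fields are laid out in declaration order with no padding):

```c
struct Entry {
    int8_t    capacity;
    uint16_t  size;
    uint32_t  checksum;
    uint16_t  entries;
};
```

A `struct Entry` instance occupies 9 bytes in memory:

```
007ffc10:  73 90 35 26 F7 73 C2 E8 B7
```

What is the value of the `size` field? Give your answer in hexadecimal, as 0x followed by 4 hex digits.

`size` follows `capacity` (1 byte), so it starts at byte offset 1 and occupies 2 bytes.
Bytes at offsets 1..2: 90 35.
Little-endian stores the least-significant byte at the lowest address.
Reassemble most-significant byte first: 35 90 → 0x3590.

0x3590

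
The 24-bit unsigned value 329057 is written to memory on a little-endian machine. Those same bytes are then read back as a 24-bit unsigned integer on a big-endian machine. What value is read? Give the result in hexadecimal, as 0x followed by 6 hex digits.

329057 in 24-bit hexadecimal is 0x050561.
Stored little-endian, the bytes at ascending addresses are 61 05 05.
Read back as big-endian, the last byte is least significant, giving 0x610505.

0x610505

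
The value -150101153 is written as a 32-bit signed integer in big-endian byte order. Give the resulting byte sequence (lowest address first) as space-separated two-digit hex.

Two's complement of -150101153 in 32 bits: 150101153 = 0x08F25CA1; invert → 0xF70DA35E; add 1 → 0xF70DA35F.
Split into bytes (most-significant first): F7 0D A3 5F.
Big-endian: lowest address holds the most-significant byte.
So the memory order matches the most-significant-first order: F7 0D A3 5F.

F7 0D A3 5F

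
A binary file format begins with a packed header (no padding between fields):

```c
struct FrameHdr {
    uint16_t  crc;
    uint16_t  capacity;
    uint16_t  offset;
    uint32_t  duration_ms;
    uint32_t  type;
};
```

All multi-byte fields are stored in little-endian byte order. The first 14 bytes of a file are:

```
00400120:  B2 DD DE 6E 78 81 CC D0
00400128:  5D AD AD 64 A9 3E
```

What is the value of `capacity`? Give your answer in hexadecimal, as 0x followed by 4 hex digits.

`capacity` follows `crc` (2 bytes), so it starts at byte offset 2 and occupies 2 bytes.
Bytes at offsets 2..3: DE 6E.
Little-endian stores the least-significant byte at the lowest address.
Reassemble most-significant byte first: 6E DE → 0x6EDE.

0x6EDE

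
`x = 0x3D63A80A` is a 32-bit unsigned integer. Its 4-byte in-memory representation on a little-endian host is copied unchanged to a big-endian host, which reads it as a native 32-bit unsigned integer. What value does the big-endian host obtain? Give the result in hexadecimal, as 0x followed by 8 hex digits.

0x0AA8633D

Stored little-endian, the bytes at ascending addresses are 0A A8 63 3D.
Read back as big-endian, the last byte is least significant, giving 0x0AA8633D.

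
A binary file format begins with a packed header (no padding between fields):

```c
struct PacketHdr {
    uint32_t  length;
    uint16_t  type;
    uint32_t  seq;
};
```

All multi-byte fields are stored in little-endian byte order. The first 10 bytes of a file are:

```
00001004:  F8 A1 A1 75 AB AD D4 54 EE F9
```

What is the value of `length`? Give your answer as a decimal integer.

1973527032

`length` is the first field, at byte offset 0, occupying 4 bytes.
Bytes at offsets 0..3: F8 A1 A1 75.
Little-endian: lowest address holds the least-significant byte.
Reassemble most-significant byte first: 75 A1 A1 F8 → 0x75A1A1F8.
0x75A1A1F8 = 1973527032.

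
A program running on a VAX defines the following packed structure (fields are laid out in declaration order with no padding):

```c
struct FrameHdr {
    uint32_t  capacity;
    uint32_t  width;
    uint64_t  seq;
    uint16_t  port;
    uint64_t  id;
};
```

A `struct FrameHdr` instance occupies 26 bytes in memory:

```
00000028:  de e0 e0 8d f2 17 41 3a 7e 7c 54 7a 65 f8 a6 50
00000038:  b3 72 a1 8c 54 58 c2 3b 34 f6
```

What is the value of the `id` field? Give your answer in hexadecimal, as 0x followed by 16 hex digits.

`id` follows `capacity` (4 B), `width` (4 B), `seq` (8 B), `port` (2 B), so it starts at offset 4 + 4 + 8 + 2 = 18 and occupies 8 bytes.
Bytes at offsets 18..25: A1 8C 54 58 C2 3B 34 F6.
In little-endian order the low byte comes first in memory.
Reassemble most-significant byte first: F6 34 3B C2 58 54 8C A1 → 0xF6343BC258548CA1.

0xF6343BC258548CA1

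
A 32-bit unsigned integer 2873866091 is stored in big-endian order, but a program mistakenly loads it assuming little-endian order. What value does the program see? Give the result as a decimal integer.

1807174571

2873866091 in 32-bit hexadecimal is 0xAB4BB76B.
Stored big-endian, the bytes at ascending addresses are AB 4B B7 6B.
Read back as little-endian, the first byte is least significant, giving 0x6BB74BAB.
0x6BB74BAB = 1807174571.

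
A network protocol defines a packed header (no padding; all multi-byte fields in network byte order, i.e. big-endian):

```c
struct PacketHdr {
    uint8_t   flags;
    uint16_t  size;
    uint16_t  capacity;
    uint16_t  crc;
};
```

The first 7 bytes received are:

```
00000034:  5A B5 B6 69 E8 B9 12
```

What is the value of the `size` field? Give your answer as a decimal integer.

`size` follows `flags` (1 byte), so it starts at byte offset 1 and occupies 2 bytes.
Bytes at offsets 1..2: B5 B6.
Big-endian stores the most-significant byte at the lowest address.
The bytes are already most-significant first: 0xB5B6.
0xB5B6 = 46518.

46518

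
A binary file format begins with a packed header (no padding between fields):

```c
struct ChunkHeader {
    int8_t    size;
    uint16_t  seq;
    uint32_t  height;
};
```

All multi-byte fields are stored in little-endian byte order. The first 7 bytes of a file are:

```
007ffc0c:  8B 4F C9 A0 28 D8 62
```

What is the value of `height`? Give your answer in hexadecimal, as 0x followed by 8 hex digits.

`height` follows `size` (1 B), `seq` (2 B), so it starts at offset 1 + 2 = 3 and occupies 4 bytes.
Bytes at offsets 3..6: A0 28 D8 62.
Little-endian stores the least-significant byte at the lowest address.
Reassemble most-significant byte first: 62 D8 28 A0 → 0x62D828A0.

0x62D828A0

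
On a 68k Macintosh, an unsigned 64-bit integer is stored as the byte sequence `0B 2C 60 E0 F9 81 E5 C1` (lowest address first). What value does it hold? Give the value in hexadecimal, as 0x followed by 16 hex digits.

Big-endian stores the most-significant byte at the lowest address.
The bytes are already most-significant first: 0x0B2C60E0F981E5C1.

0x0B2C60E0F981E5C1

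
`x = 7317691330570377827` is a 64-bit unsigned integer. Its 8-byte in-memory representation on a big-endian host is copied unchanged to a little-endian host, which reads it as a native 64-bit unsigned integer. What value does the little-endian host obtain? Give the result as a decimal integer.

7159204494459899237

7317691330570377827 in 64-bit hexadecimal is 0x658DA97E8E9A5A63.
Stored big-endian, the bytes at ascending addresses are 65 8D A9 7E 8E 9A 5A 63.
Read back as little-endian, the first byte is least significant, giving 0x635A9A8E7EA98D65.
0x635A9A8E7EA98D65 = 7159204494459899237.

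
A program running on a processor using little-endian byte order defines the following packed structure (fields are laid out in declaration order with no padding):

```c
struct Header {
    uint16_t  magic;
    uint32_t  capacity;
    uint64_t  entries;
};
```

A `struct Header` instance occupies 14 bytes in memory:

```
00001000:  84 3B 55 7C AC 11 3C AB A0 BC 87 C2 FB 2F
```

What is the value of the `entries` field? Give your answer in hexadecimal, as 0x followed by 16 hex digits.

`entries` follows `magic` (2 B), `capacity` (4 B), so it starts at offset 2 + 4 = 6 and occupies 8 bytes.
Bytes at offsets 6..13: 3C AB A0 BC 87 C2 FB 2F.
Little-endian stores the least-significant byte at the lowest address.
Reassemble most-significant byte first: 2F FB C2 87 BC A0 AB 3C → 0x2FFBC287BCA0AB3C.

0x2FFBC287BCA0AB3C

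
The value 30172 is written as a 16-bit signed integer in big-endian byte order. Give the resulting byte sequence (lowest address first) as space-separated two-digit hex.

75 DC

30172 in hexadecimal, padded to 16 bits, is 0x75DC.
Split into bytes (most-significant first): 75 DC.
In big-endian order the high byte comes first in memory.
So the memory order matches the most-significant-first order: 75 DC.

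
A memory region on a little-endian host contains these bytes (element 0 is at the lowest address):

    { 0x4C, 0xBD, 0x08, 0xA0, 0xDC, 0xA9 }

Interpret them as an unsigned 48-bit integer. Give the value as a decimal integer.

Little-endian: lowest address holds the least-significant byte.
Reassemble most-significant byte first: A9 DC A0 08 BD 4C → 0xA9DCA008BD4C.
0xA9DCA008BD4C = 186765042826572.

186765042826572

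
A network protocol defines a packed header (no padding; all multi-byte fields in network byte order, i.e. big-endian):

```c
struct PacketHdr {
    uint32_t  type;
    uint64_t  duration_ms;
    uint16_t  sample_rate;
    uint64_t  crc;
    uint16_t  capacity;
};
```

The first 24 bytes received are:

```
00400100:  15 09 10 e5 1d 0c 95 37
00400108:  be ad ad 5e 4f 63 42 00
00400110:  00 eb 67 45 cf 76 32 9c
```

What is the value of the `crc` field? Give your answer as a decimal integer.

4755802217553186678

`crc` follows `type` (4 B), `duration_ms` (8 B), `sample_rate` (2 B), so it starts at offset 4 + 8 + 2 = 14 and occupies 8 bytes.
Bytes at offsets 14..21: 42 00 00 EB 67 45 CF 76.
Big-endian: lowest address holds the most-significant byte.
The bytes are already most-significant first: 0x420000EB6745CF76.
0x420000EB6745CF76 = 4755802217553186678.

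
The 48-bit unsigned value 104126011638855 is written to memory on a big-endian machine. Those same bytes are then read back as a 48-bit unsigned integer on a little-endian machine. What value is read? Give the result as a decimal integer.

104126011638855 in 48-bit hexadecimal is 0x5EB3B9EF8447.
Stored big-endian, the bytes at ascending addresses are 5E B3 B9 EF 84 47.
Read back as little-endian, the first byte is least significant, giving 0x4784EFB9B35E.
0x4784EFB9B35E = 78636283179870.

78636283179870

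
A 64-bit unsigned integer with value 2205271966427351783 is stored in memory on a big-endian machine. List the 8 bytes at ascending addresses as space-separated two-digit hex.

1E 9A B3 2B 60 07 8A E7

2205271966427351783 in hexadecimal, padded to 64 bits, is 0x1E9AB32B60078AE7.
Split into bytes (most-significant first): 1E 9A B3 2B 60 07 8A E7.
Big-endian: lowest address holds the most-significant byte.
So the memory order matches the most-significant-first order: 1E 9A B3 2B 60 07 8A E7.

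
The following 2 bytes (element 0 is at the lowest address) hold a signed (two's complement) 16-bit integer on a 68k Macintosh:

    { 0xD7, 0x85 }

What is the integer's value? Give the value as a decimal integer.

Big-endian: lowest address holds the most-significant byte.
The bytes are already most-significant first: 0xD785.
Top bit is set, so as a signed 16-bit value this is 0xD785 − 2^16 = -10363.

-10363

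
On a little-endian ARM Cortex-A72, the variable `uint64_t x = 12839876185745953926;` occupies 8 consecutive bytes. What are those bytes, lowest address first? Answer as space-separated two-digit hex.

86 94 62 C3 5C 67 30 B2

12839876185745953926 in hexadecimal, padded to 64 bits, is 0xB230675CC3629486.
Split into bytes (most-significant first): B2 30 67 5C C3 62 94 86.
Little-endian: lowest address holds the least-significant byte.
So at ascending addresses the bytes are 86 94 62 C3 5C 67 30 B2.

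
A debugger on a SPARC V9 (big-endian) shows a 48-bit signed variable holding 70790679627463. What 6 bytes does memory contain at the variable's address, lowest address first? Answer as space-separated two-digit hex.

70790679627463 in hexadecimal, padded to 48 bits, is 0x40623D5006C7.
Split into bytes (most-significant first): 40 62 3D 50 06 C7.
Big-endian: lowest address holds the most-significant byte.
So the memory order matches the most-significant-first order: 40 62 3D 50 06 C7.

40 62 3D 50 06 C7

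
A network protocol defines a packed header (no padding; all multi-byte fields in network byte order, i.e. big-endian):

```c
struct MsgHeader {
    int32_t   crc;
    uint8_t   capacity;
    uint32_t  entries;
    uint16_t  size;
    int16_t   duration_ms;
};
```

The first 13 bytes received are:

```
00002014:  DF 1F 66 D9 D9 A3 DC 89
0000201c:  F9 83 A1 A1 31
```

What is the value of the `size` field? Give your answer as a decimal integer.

33697

`size` follows `crc` (4 B), `capacity` (1 B), `entries` (4 B), so it starts at offset 4 + 1 + 4 = 9 and occupies 2 bytes.
Bytes at offsets 9..10: 83 A1.
Big-endian: lowest address holds the most-significant byte.
The bytes are already most-significant first: 0x83A1.
0x83A1 = 33697.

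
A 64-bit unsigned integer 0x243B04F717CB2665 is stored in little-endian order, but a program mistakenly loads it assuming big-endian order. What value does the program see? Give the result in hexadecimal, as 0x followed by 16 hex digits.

0x6526CB17F7043B24

Stored little-endian, the bytes at ascending addresses are 65 26 CB 17 F7 04 3B 24.
Read back as big-endian, the last byte is least significant, giving 0x6526CB17F7043B24.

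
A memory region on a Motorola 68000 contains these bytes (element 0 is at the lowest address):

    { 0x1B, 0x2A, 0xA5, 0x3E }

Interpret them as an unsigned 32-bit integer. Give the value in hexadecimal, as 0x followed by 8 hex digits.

In big-endian order the high byte comes first in memory.
The bytes are already most-significant first: 0x1B2AA53E.

0x1B2AA53E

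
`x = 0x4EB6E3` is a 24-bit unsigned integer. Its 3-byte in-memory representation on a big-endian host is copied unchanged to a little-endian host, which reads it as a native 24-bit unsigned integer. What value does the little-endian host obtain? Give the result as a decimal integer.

14923342

Stored big-endian, the bytes at ascending addresses are 4E B6 E3.
Read back as little-endian, the first byte is least significant, giving 0xE3B64E.
0xE3B64E = 14923342.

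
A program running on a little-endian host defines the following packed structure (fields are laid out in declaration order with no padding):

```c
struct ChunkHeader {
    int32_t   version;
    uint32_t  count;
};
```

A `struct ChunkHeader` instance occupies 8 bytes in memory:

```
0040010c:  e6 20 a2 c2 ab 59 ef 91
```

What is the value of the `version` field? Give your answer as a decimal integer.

`version` is the first field, at byte offset 0, occupying 4 bytes.
Bytes at offsets 0..3: E6 20 A2 C2.
In little-endian order the low byte comes first in memory.
Reassemble most-significant byte first: C2 A2 20 E6 → 0xC2A220E6.
Top bit is set, so as a signed 32-bit value this is 0xC2A220E6 − 2^32 = -1029562138.

-1029562138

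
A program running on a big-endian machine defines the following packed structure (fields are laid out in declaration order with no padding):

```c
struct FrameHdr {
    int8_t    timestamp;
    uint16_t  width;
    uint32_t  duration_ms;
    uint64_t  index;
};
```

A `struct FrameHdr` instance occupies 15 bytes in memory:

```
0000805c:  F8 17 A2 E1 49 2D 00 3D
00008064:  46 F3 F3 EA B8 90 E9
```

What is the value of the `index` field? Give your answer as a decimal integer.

4415484713623916777

`index` follows `timestamp` (1 B), `width` (2 B), `duration_ms` (4 B), so it starts at offset 1 + 2 + 4 = 7 and occupies 8 bytes.
Bytes at offsets 7..14: 3D 46 F3 F3 EA B8 90 E9.
Big-endian stores the most-significant byte at the lowest address.
The bytes are already most-significant first: 0x3D46F3F3EAB890E9.
0x3D46F3F3EAB890E9 = 4415484713623916777.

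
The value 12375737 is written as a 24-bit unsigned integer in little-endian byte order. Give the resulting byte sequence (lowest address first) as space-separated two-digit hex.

B9 D6 BC

12375737 in hexadecimal, padded to 24 bits, is 0xBCD6B9.
Split into bytes (most-significant first): BC D6 B9.
In little-endian order the low byte comes first in memory.
So at ascending addresses the bytes are B9 D6 BC.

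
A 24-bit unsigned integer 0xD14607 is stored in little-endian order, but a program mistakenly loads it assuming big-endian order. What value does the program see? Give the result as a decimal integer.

Stored little-endian, the bytes at ascending addresses are 07 46 D1.
Read back as big-endian, the last byte is least significant, giving 0x0746D1.
0x0746D1 = 476881.

476881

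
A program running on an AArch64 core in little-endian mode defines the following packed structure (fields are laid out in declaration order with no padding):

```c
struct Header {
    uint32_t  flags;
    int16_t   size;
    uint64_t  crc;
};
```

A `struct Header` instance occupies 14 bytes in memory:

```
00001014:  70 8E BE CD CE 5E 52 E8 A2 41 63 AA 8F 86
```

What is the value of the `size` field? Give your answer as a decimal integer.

24270

`size` follows `flags` (4 bytes), so it starts at byte offset 4 and occupies 2 bytes.
Bytes at offsets 4..5: CE 5E.
Little-endian: lowest address holds the least-significant byte.
Reassemble most-significant byte first: 5E CE → 0x5ECE.
0x5ECE = 24270.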